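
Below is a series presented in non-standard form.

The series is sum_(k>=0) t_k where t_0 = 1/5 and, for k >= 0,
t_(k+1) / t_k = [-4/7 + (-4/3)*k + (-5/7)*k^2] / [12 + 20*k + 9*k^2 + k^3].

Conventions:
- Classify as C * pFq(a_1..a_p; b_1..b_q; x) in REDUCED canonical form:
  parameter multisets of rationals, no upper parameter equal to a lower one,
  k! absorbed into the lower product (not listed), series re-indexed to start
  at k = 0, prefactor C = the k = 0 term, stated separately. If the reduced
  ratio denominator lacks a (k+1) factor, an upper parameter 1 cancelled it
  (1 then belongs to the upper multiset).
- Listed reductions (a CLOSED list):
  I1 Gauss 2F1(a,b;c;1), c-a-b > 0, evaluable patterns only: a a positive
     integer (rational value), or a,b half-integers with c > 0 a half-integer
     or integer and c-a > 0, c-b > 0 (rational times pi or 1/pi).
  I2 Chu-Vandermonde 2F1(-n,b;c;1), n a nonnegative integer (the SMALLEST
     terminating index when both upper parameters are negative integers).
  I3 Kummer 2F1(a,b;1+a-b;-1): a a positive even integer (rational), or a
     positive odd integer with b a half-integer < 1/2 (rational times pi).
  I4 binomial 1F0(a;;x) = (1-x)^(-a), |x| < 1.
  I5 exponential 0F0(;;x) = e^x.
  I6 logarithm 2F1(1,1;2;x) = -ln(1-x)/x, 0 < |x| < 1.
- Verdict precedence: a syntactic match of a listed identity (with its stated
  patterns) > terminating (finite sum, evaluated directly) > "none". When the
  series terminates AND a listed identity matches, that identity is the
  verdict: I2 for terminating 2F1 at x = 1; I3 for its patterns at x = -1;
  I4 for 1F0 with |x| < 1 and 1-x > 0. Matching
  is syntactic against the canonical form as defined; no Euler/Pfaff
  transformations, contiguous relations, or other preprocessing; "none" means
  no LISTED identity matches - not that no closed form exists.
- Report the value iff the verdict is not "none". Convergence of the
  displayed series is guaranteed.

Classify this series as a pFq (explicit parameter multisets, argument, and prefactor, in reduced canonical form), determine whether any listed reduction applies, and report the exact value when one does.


First insight: from the first term 1/5: factor the ratio over Q (C = 1/5): negated roots = parameters.
Step ratio: r(k) = (-5/7) * (k+2/3) (k+6/5) / [(k+2) (k+6) (k+1)] - poly over poly, x = (-5/7) from leading terms; C = 1/5 at k = 0.

This is 1/5 * 2F2(2/3, 6/5; 2, 6; -5/7) in reduced canonical form. Verdict: none. A 2F2 with upper {2/3, 6/5} fits none of I1-I6 at x = -5/7; the sum runs forever.


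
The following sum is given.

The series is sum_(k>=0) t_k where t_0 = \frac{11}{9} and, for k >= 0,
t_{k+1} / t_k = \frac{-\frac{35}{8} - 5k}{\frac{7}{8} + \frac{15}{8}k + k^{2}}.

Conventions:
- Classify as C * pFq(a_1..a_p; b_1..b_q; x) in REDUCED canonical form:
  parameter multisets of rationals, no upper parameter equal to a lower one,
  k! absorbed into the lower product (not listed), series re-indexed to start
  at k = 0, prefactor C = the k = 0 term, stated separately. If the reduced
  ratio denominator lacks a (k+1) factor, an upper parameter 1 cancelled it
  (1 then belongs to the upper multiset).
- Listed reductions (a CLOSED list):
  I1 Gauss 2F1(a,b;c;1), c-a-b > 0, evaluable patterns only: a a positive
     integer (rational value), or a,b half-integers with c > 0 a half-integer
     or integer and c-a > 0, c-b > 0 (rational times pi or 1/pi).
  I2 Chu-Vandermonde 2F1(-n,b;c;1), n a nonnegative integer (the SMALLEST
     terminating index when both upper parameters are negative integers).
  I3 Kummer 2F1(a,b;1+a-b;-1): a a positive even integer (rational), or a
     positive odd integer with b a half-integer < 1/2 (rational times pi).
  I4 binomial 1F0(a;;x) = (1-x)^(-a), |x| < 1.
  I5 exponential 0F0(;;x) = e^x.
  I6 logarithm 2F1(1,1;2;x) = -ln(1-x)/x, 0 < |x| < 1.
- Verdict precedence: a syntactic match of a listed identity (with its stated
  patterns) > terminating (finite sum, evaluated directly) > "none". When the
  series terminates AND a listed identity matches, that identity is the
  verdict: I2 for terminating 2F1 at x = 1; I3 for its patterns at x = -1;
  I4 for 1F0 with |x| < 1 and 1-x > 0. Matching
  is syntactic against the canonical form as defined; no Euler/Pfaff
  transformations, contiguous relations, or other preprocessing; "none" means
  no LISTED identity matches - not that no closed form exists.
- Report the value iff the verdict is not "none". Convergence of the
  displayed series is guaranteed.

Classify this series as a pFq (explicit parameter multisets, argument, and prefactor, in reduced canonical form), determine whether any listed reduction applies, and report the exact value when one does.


Prefactor \frac{11}{9}, argument -5: 0F0 with upper {-} over lower {-}. Verdict (x = -5): the I5 exponential reduction applies (the 0F0 exponential series at x = -5). Value: \frac{11}{9} \cdot e^{-5}.

Structural cue: t_0 = \frac{11}{9} here, and the parameter 7/8 appears in both the upper and lower lists and cancels.
Term ratio: r(k) = -5 * 1 / [(k+1)] - rational in k, leading ratio -5; with t_0 = \frac{11}{9}, classification follows.


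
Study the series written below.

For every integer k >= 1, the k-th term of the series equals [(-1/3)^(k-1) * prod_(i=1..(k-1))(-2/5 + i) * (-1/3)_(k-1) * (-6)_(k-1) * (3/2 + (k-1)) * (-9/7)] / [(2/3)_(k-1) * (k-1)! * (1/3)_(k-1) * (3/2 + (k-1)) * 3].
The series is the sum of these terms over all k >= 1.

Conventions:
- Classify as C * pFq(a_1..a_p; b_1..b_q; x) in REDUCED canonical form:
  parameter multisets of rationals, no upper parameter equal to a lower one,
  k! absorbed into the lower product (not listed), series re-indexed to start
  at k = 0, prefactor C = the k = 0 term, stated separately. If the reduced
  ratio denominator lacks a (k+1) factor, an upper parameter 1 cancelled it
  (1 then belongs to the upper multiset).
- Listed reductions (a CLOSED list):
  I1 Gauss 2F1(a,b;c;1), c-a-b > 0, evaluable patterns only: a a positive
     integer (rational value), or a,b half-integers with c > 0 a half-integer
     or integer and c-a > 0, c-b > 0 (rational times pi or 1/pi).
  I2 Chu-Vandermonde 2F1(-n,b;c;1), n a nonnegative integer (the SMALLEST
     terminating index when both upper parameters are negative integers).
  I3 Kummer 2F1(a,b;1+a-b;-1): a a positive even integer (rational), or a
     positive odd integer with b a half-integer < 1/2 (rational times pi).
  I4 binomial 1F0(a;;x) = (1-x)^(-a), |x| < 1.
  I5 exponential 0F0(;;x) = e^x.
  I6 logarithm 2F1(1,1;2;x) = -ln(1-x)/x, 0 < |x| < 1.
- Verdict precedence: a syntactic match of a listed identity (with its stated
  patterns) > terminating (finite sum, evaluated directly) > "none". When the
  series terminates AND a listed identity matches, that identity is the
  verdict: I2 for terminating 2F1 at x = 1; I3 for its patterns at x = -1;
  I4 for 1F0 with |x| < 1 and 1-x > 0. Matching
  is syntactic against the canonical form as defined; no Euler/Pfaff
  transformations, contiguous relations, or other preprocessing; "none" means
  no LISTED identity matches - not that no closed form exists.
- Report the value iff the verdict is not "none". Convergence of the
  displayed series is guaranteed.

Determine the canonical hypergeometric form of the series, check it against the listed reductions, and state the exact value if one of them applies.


With C = -3/7: the canonical form is 3F2(-6, -1/3, 3/5; 1/3, 2/3; -1/3). Verdict: terminating. (-6)_k vanishes past k = 6, leaving a 7-term sum, computed directly. Hence: 7695711267/10022031250.

The tell: x = (-1/3) and k + 3/2 divides numerator and denominator alike; prefactor -3/7 after cancelling.
Step ratio: r(k) = (-1/3) * (k-6) (k-1/3) (k+3/5) / [(k+1/3) (k+2/3) (k+1)] - poly over poly, x = (-1/3) from leading terms; C = -3/7 at k = 0.


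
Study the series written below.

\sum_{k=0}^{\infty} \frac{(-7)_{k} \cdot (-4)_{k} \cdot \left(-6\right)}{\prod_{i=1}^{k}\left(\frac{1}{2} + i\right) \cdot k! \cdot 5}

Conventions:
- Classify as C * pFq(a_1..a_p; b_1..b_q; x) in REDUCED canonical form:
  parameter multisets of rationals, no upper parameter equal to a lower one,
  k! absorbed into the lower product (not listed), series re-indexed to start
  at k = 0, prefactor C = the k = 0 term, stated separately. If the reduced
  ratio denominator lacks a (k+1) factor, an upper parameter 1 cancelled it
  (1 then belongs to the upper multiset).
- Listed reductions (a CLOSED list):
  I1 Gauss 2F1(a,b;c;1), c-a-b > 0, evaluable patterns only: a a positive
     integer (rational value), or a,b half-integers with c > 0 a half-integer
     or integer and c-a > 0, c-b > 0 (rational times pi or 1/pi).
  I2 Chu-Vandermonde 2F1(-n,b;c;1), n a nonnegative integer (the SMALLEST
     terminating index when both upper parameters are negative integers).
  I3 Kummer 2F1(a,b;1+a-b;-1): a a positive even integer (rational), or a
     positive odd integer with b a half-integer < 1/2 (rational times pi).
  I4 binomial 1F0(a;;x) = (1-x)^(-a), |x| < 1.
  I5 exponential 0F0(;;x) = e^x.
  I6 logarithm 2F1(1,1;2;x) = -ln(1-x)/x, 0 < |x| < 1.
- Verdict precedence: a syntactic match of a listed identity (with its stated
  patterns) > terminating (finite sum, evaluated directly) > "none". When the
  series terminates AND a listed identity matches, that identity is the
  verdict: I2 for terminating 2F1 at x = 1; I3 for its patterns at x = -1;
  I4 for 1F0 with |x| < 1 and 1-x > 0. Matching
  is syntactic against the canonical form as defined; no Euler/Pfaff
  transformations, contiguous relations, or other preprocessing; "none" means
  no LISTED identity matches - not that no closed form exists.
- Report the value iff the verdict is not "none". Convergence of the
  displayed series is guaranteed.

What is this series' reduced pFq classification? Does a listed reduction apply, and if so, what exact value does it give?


Prefactor -\frac{6}{5}, argument 1: 2F1 with upper {-7, -4} over lower {\frac{3}{2}}. Verdict at x = 1: the Chu-Vandermonde identity I2 matches (terminating 2F1 at x = 1 with n = 4, b = -7, c = \frac{3}{2}). Sum: -\frac{14858}{75}.

The tell: t_0 being -\frac{6}{5}, the lower running product (prefactor -6/5) is a rising factorial.
Adjacent-term ratio: r(k) = 1 * (k-7) (k-4) / [(k+\frac{3}{2}) (k+1)] - rational; roots negated = parameters, x = 1, C = -\frac{6}{5}.


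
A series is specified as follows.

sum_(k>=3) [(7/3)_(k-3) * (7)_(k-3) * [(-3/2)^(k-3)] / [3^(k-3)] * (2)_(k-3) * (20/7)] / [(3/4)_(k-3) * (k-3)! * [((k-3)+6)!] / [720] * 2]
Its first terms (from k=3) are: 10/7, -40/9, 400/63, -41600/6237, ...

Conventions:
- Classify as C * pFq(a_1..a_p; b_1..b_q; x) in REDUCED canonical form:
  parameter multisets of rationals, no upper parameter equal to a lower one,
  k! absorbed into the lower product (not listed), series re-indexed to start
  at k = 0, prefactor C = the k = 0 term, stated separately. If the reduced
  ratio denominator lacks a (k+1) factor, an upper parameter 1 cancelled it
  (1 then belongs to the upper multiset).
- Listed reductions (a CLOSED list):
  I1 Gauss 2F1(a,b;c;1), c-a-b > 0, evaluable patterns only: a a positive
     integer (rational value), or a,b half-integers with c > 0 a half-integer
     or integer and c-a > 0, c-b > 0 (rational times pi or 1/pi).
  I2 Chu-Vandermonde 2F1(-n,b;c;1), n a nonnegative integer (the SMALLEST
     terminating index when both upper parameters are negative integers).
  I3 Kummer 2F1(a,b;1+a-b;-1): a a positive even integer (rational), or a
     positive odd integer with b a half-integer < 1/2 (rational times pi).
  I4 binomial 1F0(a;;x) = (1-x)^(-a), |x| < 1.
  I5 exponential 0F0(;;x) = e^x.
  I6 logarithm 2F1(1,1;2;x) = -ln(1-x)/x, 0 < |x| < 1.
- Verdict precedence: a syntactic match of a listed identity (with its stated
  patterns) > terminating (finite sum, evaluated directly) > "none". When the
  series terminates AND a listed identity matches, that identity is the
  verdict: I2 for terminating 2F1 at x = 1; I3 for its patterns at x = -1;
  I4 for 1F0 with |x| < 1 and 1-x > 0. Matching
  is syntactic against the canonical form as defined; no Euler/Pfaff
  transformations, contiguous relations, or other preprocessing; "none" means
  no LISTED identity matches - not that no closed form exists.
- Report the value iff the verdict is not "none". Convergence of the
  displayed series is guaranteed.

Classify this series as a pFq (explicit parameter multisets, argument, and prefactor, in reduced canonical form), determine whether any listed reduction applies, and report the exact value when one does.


Key step: t_0 being 10/7, the constant factors (C = 10/7) combine into one prefactor.
Step ratio: r(k) = (-1/2) * (k+2) (k+7/3) / [(k+3/4) (k+1)] - rational; roots negated = parameters, x = (-1/2), C = 10/7.

Reduced: x = -1/2, 2F1, upper = {2, 7/3}, lower = {3/4}, C = 10/7. Verdict: none (x = -1/2): each listed identity misses the multisets {2, 7/3} ; {3/4}.


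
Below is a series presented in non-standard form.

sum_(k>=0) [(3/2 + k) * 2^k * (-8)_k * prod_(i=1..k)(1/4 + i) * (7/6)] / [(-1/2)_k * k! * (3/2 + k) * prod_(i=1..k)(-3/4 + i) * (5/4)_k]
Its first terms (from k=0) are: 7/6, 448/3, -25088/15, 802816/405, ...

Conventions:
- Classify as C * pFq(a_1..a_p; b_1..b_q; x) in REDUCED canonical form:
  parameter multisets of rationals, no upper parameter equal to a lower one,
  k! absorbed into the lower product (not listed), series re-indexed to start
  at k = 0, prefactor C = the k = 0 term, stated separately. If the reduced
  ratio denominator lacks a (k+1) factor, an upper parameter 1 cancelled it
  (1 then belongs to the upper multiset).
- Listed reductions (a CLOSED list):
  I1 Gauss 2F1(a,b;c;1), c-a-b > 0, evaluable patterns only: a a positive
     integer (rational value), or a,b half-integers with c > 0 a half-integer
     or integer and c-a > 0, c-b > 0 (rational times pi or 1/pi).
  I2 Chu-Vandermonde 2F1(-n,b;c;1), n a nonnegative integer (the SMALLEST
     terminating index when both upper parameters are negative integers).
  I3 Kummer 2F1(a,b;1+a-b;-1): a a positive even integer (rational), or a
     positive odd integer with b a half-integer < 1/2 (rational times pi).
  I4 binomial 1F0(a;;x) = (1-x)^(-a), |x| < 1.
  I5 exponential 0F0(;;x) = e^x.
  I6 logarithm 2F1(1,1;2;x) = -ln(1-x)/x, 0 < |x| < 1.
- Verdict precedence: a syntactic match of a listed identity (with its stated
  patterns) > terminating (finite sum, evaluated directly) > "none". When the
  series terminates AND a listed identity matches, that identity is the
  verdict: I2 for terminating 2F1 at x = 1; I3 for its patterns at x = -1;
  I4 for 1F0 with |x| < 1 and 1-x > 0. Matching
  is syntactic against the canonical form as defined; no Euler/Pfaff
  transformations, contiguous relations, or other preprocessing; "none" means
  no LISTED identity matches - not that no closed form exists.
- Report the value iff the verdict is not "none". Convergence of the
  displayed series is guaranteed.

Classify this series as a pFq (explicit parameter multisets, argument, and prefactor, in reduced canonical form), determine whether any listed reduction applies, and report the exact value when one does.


x = 2 here; the reduced form reads 1F2, upper {-8}, lower {-1/2, 1/4}, C = 7/6. Verdict: terminating at k = 8: the factor (-8)_k kills every later term; summing the 9 survivors is exact. Its exact value is -60909041992153/701524974150.

Key observation: with t_0 = 7/6, the running product (C = 7/6, x = 2) telescopes to a rising factorial.
Ratio: r(k) = 2 * (k-8) / [(k-1/2) (k+1/4) (k+1)] ; factor over Q: parameters, x = 2, and C = 7/6.


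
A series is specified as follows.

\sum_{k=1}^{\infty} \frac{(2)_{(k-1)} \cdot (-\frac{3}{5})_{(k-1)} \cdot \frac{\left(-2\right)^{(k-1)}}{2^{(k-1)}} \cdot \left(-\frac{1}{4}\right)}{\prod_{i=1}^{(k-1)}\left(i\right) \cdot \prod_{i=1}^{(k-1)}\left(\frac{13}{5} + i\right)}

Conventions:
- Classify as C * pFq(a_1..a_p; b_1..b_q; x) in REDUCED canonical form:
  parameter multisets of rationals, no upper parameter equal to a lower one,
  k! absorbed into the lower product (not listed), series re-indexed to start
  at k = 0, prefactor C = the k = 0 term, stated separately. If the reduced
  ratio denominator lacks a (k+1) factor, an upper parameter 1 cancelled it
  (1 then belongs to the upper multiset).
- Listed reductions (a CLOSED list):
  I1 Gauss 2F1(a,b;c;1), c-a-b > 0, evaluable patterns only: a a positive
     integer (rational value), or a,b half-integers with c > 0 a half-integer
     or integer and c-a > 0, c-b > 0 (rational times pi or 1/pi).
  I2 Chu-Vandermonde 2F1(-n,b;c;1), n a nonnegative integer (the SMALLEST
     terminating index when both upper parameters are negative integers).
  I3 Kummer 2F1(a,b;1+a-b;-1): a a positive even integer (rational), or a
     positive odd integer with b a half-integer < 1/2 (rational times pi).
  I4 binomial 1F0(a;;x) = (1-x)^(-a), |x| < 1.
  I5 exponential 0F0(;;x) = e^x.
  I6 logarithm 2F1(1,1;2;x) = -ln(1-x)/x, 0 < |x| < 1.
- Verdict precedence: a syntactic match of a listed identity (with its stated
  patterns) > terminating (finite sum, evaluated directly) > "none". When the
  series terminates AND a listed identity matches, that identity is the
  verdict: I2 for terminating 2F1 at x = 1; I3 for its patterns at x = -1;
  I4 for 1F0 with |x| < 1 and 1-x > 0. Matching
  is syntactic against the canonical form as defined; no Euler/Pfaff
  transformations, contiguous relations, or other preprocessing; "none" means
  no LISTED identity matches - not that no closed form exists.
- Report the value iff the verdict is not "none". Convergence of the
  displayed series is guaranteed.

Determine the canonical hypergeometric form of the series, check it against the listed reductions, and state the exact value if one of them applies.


The series (x = -1) is 2F1: upper {-\frac{3}{5}, 2}, lower {\frac{18}{5}}, prefactor -\frac{1}{4}. Verdict: Kummer (I3) applies (x = -1; c = \frac{18}{5} equals 1+a-b for upper {-\frac{3}{5}, 2}: listed pattern). Hence: -\frac{13}{40}.

Key step: t_0 = -\frac{1}{4} here, and the lower running product (prefactor -1/4) is a rising factorial.
Consecutive-term ratio: r(k) = -1 * (k-\frac{3}{5}) (k+2) / [(k+\frac{18}{5}) (k+1)] ; factor over Q: parameters, x = -1, and C = -\frac{1}{4}.


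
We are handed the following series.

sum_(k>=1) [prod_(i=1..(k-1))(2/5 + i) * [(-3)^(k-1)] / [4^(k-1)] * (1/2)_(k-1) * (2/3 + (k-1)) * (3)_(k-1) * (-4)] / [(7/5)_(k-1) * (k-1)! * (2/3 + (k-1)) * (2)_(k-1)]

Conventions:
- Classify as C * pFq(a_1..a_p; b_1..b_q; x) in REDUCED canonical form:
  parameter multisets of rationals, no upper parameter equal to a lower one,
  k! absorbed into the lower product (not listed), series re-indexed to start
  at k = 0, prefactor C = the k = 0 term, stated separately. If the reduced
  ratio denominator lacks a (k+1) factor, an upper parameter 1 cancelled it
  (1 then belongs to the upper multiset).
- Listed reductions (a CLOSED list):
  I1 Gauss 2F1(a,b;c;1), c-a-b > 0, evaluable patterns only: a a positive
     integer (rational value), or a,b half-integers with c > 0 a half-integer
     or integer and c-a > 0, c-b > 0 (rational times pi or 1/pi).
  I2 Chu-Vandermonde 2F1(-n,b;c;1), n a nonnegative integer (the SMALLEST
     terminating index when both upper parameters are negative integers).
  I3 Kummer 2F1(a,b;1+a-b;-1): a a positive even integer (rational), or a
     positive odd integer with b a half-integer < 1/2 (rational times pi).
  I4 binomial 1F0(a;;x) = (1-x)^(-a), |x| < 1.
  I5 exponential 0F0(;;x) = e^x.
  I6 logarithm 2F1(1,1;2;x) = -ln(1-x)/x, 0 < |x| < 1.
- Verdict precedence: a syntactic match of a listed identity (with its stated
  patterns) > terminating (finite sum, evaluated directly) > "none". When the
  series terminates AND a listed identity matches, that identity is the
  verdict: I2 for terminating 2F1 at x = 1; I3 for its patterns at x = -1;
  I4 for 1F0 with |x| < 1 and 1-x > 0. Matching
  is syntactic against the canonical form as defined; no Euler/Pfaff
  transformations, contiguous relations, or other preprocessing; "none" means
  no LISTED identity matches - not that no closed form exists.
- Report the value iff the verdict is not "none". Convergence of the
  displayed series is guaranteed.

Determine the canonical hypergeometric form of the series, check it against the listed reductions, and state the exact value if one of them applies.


Canonical form: C = -4 times 2F1 with upper {1/2, 3}, lower {2}, x = -3/4. Verdict: no listed reduction: x = -3/4 and upper {1/2, 3} fail every I1-I6 pattern.

Key observation: from the first term -4: the two geometric factors (prefactor -4) combine into one argument.
Consecutive-term ratio: r(k) = (-3/4) * (k+1/2) (k+3) / [(k+2) (k+1)] - rational; roots negated = parameters, x = (-3/4), C = -4.


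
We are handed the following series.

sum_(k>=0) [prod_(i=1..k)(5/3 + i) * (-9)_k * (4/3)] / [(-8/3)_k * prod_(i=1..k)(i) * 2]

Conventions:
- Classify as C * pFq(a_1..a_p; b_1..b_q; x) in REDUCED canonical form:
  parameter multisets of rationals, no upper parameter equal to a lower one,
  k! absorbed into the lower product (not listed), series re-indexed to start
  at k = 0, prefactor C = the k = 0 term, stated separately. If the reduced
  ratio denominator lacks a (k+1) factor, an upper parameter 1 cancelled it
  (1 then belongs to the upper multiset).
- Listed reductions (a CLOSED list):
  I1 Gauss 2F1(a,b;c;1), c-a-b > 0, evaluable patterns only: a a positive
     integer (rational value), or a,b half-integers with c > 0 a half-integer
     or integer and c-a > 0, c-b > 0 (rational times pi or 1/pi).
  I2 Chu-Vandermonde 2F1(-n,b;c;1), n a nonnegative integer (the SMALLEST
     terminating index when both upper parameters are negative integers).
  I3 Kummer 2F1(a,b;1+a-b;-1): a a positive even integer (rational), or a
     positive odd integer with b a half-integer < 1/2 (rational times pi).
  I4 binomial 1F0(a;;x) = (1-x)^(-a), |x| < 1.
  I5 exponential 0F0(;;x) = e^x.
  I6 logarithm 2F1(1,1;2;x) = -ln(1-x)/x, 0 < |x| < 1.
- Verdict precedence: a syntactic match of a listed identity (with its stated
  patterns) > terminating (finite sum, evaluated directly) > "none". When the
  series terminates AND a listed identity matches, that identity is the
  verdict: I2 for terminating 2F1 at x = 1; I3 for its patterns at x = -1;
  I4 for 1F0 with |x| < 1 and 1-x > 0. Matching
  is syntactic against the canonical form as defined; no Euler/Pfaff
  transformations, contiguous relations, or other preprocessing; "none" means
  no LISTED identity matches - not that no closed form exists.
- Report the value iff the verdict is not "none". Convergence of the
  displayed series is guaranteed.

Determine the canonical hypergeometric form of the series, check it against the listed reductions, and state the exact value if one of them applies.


Classification (C = 2/3): 2F1 with upper {-9, 8/3}, lower {-8/3}, argument x = 1. Verdict: this is Vandermonde's identity (I2) (terminating 2F1 at x = 1 with n = 9, b = 8/3, c = -8/3). Value: -2/3.

Key observation: with t_0 = 2/3, the constant factors (C = 2/3, x = 1) combine into one prefactor.
Ratio: r(k) = 1 * (k-9) (k+8/3) / [(k-8/3) (k+1)] - rational in k, leading ratio 1; with t_0 = 2/3, classification follows.


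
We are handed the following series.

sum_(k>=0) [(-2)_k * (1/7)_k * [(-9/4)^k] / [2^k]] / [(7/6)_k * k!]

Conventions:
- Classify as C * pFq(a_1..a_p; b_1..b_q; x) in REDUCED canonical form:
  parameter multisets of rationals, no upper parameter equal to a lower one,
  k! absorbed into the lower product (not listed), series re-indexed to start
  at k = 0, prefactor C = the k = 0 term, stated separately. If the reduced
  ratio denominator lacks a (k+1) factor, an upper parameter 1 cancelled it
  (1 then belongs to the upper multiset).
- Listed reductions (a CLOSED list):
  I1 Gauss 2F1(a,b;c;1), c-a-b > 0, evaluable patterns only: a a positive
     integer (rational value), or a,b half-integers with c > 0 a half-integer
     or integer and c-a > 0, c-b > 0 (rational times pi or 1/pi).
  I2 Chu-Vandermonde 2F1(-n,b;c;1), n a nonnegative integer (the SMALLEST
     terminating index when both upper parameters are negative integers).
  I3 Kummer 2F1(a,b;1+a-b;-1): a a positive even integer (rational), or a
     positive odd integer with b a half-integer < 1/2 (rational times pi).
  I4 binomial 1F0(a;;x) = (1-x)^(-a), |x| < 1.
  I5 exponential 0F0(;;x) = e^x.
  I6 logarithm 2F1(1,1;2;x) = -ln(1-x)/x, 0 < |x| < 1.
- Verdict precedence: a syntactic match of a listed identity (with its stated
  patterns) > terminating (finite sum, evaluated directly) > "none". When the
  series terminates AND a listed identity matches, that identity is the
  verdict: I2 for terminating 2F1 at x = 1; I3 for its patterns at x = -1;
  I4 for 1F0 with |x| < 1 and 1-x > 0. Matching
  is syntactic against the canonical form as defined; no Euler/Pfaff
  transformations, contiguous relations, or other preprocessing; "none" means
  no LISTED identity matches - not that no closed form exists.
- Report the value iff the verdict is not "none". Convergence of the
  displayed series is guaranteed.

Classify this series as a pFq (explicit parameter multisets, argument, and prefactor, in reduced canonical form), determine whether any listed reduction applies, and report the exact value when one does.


First insight: with t_0 = 1, the two k-th powers (C = 1, x = -9/8) combine into one argument.
Step ratio: r(k) = (-9/8) * (k-2) (k+1/7) / [(k+7/6) (k+1)] - rational in k. x = (-9/8); t_0 = 1; negate the roots.

Reduced: x = -9/8, 2F1, upper = {-2, 1/7}, lower = {7/6}, C = 1. Verdict: terminating at k = 2: the factor (-2)_k kills every later term; summing the 3 survivors is exact. Hence: 6052/4459.


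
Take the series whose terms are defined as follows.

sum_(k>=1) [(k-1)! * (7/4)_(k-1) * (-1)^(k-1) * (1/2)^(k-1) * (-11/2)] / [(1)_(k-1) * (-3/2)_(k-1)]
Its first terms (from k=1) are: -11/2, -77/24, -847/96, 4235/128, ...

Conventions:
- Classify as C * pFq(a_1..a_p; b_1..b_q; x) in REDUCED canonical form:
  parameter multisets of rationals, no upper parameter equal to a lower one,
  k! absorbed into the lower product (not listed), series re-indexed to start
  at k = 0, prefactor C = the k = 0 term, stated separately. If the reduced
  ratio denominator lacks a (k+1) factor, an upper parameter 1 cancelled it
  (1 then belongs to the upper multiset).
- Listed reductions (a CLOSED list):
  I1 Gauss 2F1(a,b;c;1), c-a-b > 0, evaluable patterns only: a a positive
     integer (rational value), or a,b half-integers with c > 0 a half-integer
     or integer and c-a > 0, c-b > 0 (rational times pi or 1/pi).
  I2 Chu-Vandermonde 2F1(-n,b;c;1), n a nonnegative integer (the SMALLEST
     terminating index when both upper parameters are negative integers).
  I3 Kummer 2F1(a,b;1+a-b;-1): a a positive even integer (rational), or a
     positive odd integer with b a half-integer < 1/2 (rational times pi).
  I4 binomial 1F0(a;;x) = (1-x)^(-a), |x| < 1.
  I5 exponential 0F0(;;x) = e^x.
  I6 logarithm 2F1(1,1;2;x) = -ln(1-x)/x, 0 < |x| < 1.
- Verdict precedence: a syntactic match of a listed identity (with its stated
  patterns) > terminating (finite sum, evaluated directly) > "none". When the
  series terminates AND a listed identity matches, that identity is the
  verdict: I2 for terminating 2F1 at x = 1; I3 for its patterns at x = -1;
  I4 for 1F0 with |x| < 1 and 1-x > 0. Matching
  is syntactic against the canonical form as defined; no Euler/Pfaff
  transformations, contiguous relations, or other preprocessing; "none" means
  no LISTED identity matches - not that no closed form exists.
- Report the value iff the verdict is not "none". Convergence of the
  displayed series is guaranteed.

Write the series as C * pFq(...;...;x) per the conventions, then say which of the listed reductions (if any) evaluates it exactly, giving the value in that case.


Reduced: x = -1/2, 2F1, upper = {1, 7/4}, lower = {-3/2}, C = -11/2. Verdict: none - at argument -1/2 the multisets {1, 7/4} ; {-3/2} match no listed identity.

The tell: with t_0 = -11/2, (1)_k (C = -11/2) is k! itself.
Step ratio: r(k) = (-1/2) * (k+1) (k+7/4) / [(k-3/2) (k+1)] - rational in k. x = (-1/2); t_0 = -11/2; negate the roots.


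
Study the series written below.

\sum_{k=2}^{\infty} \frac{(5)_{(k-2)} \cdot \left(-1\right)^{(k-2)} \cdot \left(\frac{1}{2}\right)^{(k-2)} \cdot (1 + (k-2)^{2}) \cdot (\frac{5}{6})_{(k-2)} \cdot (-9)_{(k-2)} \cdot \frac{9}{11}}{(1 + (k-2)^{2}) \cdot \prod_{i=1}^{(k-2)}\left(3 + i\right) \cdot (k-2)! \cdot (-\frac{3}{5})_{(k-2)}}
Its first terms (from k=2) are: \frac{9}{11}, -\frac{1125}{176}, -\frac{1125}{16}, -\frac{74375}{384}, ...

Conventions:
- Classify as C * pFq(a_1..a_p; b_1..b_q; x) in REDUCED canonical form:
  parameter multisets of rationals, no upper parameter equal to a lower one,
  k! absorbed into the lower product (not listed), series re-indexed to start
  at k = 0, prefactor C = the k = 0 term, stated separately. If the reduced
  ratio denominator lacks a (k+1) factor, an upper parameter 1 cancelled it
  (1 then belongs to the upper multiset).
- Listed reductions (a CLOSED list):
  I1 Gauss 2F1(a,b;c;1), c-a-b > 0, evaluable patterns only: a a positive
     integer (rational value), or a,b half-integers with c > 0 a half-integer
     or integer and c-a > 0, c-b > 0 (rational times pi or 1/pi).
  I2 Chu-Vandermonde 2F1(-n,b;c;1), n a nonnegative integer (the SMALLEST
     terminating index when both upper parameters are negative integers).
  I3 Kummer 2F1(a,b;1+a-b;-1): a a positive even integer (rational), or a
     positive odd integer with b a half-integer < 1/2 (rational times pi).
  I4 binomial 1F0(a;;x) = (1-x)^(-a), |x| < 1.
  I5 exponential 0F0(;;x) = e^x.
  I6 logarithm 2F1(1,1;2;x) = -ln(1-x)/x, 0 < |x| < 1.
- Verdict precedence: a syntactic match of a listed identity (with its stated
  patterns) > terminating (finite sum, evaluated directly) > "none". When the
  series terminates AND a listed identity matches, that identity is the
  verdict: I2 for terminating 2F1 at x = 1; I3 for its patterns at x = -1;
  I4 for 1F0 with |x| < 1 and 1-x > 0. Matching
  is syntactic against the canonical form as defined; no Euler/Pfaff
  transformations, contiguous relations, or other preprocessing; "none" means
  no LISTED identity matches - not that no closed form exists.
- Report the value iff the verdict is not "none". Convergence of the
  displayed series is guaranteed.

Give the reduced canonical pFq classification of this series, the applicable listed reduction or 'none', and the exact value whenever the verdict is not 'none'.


At argument -\frac{1}{2}: a 3F2 with upper {-9, \frac{5}{6}, 5}, lower {-\frac{3}{5}, 4}, scaled by C = \frac{9}{11}. Verdict: terminating - no listed pattern fits, but -9 in the upper list cuts the series at k = 9; direct evaluation. Exact value: -\frac{103058506723166483689}{116123292238086144}.

Key observation: x = -\frac{1}{2} and the factor k^2 + 1 cancels (top and bottom), leaving prefactor 9/11.
Ratio: r(k) = -\frac{1}{2} * (k-9) (k+\frac{5}{6}) (k+5) / [(k-\frac{3}{5}) (k+4) (k+1)] - rational in k, leading ratio -\frac{1}{2}; with t_0 = \frac{9}{11}, classification follows.


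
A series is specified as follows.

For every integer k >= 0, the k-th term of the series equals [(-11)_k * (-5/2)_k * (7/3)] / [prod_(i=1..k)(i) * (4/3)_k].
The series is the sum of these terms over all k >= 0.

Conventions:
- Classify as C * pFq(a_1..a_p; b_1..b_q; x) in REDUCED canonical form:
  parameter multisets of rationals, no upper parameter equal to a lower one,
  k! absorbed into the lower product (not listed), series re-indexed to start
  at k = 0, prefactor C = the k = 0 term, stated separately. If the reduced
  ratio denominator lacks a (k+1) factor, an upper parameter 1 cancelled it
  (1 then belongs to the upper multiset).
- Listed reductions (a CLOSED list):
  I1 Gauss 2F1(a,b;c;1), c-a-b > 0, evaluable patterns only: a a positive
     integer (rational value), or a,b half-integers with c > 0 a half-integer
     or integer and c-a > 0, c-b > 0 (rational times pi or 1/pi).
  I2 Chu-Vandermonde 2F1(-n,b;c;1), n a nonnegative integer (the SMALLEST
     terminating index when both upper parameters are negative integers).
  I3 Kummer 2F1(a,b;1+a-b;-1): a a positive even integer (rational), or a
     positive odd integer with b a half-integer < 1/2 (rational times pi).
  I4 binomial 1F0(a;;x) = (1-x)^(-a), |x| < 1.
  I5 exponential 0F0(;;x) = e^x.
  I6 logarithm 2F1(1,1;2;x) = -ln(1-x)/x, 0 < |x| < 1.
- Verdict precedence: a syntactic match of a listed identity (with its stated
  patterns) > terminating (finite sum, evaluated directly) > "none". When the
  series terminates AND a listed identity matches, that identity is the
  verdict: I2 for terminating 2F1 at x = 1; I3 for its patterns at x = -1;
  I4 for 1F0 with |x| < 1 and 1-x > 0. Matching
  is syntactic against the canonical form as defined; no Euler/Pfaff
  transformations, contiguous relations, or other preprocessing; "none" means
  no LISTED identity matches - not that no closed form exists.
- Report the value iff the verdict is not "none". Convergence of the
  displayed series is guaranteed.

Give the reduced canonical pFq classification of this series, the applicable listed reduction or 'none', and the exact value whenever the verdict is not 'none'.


With C = 7/3: the canonical form is 2F1(-11, -5/2; 4/3; 1). Verdict: Vandermonde's identity (I2) applies (terminating 2F1 at x = 1 with n = 11, b = -5/2, c = 4/3). Hence: 165794420434993/629963489280.

The tell: t_0 = 7/3 here, and the product of the first k integers (prefactor 7/3) is k!.
Consecutive-term ratio: r(k) = 1 * (k-11) (k-5/2) / [(k+4/3) (k+1)] ; factor over Q: parameters, x = 1, and C = 7/3.


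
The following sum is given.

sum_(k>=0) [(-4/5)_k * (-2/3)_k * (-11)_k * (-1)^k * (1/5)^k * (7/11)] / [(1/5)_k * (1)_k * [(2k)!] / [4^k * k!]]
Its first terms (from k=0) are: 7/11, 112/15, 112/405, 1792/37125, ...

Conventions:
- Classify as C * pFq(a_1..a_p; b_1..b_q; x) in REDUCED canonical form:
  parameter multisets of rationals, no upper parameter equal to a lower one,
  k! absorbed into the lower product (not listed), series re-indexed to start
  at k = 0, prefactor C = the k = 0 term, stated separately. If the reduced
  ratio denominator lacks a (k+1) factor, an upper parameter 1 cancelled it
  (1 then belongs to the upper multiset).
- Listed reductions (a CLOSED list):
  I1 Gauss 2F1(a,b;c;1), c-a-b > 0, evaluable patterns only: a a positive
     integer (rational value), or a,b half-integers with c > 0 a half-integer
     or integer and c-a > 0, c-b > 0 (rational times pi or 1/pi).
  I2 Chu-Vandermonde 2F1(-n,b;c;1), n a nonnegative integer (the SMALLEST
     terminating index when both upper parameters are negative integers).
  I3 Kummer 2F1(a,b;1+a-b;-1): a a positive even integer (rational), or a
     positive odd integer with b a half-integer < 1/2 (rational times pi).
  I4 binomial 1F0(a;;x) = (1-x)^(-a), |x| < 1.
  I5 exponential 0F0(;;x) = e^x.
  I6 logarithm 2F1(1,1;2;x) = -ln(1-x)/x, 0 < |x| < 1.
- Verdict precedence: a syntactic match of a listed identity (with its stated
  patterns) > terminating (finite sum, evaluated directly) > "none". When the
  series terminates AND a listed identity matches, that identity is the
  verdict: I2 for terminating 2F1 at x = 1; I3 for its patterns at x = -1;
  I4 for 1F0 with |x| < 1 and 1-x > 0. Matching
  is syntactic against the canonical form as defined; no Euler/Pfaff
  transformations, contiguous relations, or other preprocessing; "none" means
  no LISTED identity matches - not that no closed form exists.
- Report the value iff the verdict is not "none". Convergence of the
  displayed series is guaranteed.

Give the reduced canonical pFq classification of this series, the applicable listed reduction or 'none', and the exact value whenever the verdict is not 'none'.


x = -1/5 here; the reduced form reads 3F2, upper {-11, -4/5, -2/3}, lower {1/5, 1/2}, C = 7/11. Verdict: terminating - no listed pattern fits, but -11 in the upper list cuts the series at k = 11; direct evaluation. Hence: 988962003014119260243901/117199372947736728515625.

The tell: x = (-1/5) and (1)_k (C = 7/11) is k! itself.
Step ratio: r(k) = (-1/5) * (k-11) (k-4/5) (k-2/3) / [(k+1/5) (k+1/2) (k+1)] ; factor over Q: parameters, x = (-1/5), and C = 7/11.


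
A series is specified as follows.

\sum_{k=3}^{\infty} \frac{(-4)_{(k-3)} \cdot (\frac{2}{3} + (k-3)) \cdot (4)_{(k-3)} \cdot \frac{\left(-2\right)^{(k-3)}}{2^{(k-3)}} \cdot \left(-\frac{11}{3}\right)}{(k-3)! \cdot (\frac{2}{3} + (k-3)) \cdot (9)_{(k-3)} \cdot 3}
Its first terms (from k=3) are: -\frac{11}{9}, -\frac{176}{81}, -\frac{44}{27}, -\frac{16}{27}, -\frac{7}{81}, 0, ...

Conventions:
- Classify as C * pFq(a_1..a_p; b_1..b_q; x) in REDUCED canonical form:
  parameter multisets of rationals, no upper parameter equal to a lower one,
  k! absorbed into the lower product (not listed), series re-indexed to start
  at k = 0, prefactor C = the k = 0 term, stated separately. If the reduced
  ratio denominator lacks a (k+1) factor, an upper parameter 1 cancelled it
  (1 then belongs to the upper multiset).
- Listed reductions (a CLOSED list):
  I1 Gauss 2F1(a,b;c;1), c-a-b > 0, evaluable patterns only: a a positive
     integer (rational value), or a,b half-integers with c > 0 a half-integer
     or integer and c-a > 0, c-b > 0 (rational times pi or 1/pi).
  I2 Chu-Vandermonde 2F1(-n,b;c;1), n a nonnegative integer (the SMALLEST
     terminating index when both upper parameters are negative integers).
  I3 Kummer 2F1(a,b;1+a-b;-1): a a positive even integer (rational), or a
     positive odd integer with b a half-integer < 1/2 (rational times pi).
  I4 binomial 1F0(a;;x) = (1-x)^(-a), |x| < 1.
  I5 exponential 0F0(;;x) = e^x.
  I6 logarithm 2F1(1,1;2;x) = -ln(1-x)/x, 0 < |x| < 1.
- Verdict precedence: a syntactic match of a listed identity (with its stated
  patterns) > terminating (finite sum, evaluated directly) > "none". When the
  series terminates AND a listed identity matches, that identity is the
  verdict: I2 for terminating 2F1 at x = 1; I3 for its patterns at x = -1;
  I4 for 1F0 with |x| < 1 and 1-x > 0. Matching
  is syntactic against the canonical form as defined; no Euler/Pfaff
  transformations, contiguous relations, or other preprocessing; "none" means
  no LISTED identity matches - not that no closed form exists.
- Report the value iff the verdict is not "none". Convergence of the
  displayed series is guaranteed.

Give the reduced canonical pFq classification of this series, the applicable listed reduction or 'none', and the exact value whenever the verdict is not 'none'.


Prefactor -\frac{11}{9}, argument -1: 2F1 with upper {-4, 4} over lower {9}. Verdict: Kummer's theorem (I3) fires (x = -1; c = 9 equals 1+a-b for upper {-4, 4}: listed pattern). Exact value: -\frac{154}{27}.

Key step: from the first term -\frac{11}{9}: the two k-th powers (C = -11/9) combine into one argument.
Consecutive-term ratio: r(k) = -1 * (k-4) (k+4) / [(k+9) (k+1)] ; factor over Q: parameters, x = -1, and C = -\frac{11}{9}.


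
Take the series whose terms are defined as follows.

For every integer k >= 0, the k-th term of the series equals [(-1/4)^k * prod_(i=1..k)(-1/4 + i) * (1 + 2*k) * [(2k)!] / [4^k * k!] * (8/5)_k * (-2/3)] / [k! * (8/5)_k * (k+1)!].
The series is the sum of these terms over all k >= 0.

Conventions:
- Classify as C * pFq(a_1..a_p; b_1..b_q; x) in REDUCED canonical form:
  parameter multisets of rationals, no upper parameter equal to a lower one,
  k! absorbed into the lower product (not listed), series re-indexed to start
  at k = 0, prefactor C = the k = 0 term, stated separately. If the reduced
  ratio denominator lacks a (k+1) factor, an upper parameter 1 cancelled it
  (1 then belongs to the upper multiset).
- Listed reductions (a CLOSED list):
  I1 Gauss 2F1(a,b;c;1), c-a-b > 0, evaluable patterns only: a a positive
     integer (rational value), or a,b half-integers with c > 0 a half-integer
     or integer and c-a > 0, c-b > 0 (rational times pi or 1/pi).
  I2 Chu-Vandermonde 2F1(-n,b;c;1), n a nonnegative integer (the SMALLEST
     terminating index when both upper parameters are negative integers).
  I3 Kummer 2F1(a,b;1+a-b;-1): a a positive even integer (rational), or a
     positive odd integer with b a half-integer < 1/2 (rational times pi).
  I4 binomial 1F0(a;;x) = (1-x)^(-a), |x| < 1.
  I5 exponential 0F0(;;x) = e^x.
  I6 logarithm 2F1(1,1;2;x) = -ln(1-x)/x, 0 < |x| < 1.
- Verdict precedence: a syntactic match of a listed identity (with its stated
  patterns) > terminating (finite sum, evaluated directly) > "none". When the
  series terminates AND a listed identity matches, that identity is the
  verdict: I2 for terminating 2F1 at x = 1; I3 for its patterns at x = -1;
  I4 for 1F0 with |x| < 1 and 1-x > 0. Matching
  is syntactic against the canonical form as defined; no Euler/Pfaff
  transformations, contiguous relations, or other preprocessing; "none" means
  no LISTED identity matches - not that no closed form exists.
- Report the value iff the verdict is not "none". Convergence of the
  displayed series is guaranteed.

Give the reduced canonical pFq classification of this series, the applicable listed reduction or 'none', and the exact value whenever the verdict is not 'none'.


Reduced: x = -1/4, 2F1, upper = {3/4, 3/2}, lower = {2}, C = -2/3. Verdict: none. A 2F1 with upper {3/4, 3/2} fits none of I1-I6 at x = -1/4; the sum runs forever.

Key observation: t_0 being -2/3, the parameter 8/5 appears in both the upper and lower lists and cancels.
Consecutive-term ratio: r(k) = (-1/4) * (k+3/4) (k+3/2) / [(k+2) (k+1)] - rational in k, leading ratio (-1/4); with t_0 = -2/3, classification follows.
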